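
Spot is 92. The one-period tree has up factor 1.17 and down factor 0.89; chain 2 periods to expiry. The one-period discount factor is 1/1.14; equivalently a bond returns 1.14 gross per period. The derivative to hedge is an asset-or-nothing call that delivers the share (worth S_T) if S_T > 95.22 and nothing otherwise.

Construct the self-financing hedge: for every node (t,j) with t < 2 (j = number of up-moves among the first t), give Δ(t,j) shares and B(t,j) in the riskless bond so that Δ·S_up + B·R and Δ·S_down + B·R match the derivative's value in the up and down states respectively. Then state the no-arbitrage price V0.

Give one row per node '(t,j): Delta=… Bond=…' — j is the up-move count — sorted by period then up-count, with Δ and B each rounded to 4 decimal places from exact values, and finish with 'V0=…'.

(0,0): Delta=1.2659 Bond=-25.1044
(1,0): Delta=4.1786 Bond=-267.1104
(1,1): Delta=1.0000 Bond=0.0000
V0=91.3563

Risk-neutral probability p* = (R−d)/(u−d) = (1.14−0.89)/(1.17−0.89) = 0.8929.
At expiry t=2: V(2,0)=0.0000, V(2,1)=95.7996, V(2,2)=125.9388
  t=1,j=0: stock 81.8800 → up 95.7996 (V=95.7996), down 72.8732 (V=0.0000). Price 75.0310; hedge Δ=4.1786, bond B=-267.1104.
  t=1,j=1: stock 107.6400 → up 125.9388 (V=125.9388), down 95.7996 (V=95.7996). Price 107.6400; hedge Δ=1.0000, bond B=0.0000.
  t=0,j=0: stock 92.0000 → up 107.6400 (V=107.6400), down 81.8800 (V=75.0310). Price 91.3563; hedge Δ=1.2659, bond B=-25.1044.
Check: Δ(0,0)·S0 + B(0,0) = 91.3563 = V0.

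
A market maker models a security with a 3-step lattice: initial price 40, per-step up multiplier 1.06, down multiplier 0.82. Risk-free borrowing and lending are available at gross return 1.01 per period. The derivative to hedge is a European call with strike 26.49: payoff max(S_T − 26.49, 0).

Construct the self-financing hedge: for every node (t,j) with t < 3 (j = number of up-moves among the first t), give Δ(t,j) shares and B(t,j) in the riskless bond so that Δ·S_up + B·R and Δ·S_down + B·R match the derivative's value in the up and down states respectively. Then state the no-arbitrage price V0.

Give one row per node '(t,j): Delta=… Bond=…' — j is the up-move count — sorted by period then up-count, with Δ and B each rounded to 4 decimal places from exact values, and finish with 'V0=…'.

Under the risk-neutral measure, an up-move has probability p* = (R−d)/(u−d) = 0.7917 and values discount at R = 1.01.
Payoff layer (t=3): V(3,0)=0.0000, V(3,1)=2.0198, V(3,2)=10.3641, V(3,3)=21.1506
  t=2,j=0: stock 26.8960 → up 28.5098 (V=2.0198), down 22.0547 (V=0.0000). Price 1.5831; hedge Δ=0.3129, bond B=-6.8325.
  t=2,j=1: stock 34.7680 → up 36.8541 (V=10.3641), down 28.5098 (V=2.0198). Price 8.5403; hedge Δ=1.0000, bond B=-26.2277.
  t=2,j=2: stock 44.9440 → up 47.6406 (V=21.1506), down 36.8541 (V=10.3641). Price 18.7163; hedge Δ=1.0000, bond B=-26.2277.
  t=1,j=0: stock 32.8000 → up 34.7680 (V=8.5403), down 26.8960 (V=1.5831). Price 7.0207; hedge Δ=0.8838, bond B=-21.9674.
  t=1,j=1: stock 42.4000 → up 44.9440 (V=18.7163), down 34.7680 (V=8.5403). Price 16.4320; hedge Δ=1.0000, bond B=-25.9680.
  t=0,j=0: stock 40.0000 → up 42.4000 (V=16.4320), down 32.8000 (V=7.0207). Price 14.3280; hedge Δ=0.9803, bond B=-24.8857.
Check: Δ(0,0)·S0 + B(0,0) = 14.3280 = V0.

(0,0): Delta=0.9803 Bond=-24.8857
(1,0): Delta=0.8838 Bond=-21.9674
(1,1): Delta=1.0000 Bond=-25.9680
(2,0): Delta=0.3129 Bond=-6.8325
(2,1): Delta=1.0000 Bond=-26.2277
(2,2): Delta=1.0000 Bond=-26.2277
V0=14.3280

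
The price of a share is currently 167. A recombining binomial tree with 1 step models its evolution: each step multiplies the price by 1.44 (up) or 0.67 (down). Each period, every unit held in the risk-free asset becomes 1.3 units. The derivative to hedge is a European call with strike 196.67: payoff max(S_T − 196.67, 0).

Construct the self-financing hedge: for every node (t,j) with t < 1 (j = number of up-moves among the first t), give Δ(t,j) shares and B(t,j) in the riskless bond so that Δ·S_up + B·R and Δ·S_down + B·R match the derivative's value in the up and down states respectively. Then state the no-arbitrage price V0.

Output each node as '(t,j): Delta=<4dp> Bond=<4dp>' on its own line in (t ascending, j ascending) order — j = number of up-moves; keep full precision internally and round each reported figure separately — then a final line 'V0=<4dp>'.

(0,0): Delta=0.3407 Bond=-29.3234
V0=27.5727

No-arbitrage ⇒ martingale measure with p* = (R−d)/(u−d) = 0.8182.
Terminal payoffs: V(1,0)=0.0000, V(1,1)=43.8100
Node (0,0) S=167.0000: V=(p*·43.8100+(1−p*)·0.0000)/1.3=27.5727; Δ=(43.8100−0.0000)/(240.4800−111.8900)=0.3407; B=V−Δ·S=-29.3234
The time-0 hedge costs 27.5727, which is the no-arbitrage price.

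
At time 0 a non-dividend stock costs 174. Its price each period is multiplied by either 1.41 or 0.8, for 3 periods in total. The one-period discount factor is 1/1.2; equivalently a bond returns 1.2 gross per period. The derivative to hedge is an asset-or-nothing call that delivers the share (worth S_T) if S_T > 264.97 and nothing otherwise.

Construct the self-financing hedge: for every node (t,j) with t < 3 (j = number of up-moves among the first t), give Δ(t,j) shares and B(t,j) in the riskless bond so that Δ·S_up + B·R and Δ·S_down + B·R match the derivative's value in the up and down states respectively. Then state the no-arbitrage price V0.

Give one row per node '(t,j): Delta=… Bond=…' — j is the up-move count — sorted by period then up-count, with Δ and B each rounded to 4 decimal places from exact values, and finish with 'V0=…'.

The replicating-portfolio and risk-neutral prices coincide; use p* = (1.2−0.8)/(1.41−0.8) = 0.6557 for the latter.
Terminal values V(3,·): V(3,0)=0.0000, V(3,1)=0.0000, V(3,2)=276.7435, V(3,3)=487.7605
(2,0): S=111.3600. Δ = (V_up−V_dn)/(S_up−S_dn) = (0.0000−0.0000)/(157.0176−89.0880) = 0.0000. V = [p*·0.0000 + (1−p*)·0.0000]/1.2 = 0.0000. B = V − Δ·S = 0.0000.
(2,1): S=196.2720. Δ = (V_up−V_dn)/(S_up−S_dn) = (276.7435−0.0000)/(276.7435−157.0176) = 2.3115. V = [p*·276.7435 + (1−p*)·0.0000]/1.2 = 151.2260. B = V − Δ·S = -302.4519.
(2,2): S=345.9294. Δ = (V_up−V_dn)/(S_up−S_dn) = (487.7605−276.7435)/(487.7605−276.7435) = 1.0000. V = [p*·487.7605 + (1−p*)·276.7435]/1.2 = 345.9294. B = V − Δ·S = 0.0000.
(1,0): S=139.2000. Δ = (V_up−V_dn)/(S_up−S_dn) = (151.2260−0.0000)/(196.2720−111.3600) = 1.7810. V = [p*·151.2260 + (1−p*)·0.0000]/1.2 = 82.6371. B = V − Δ·S = -165.2743.
(1,1): S=245.3400. Δ = (V_up−V_dn)/(S_up−S_dn) = (345.9294−151.2260)/(345.9294−196.2720) = 1.3010. V = [p*·345.9294 + (1−p*)·151.2260]/1.2 = 232.4170. B = V − Δ·S = -86.7690.
(0,0): S=174.0000. Δ = (V_up−V_dn)/(S_up−S_dn) = (232.4170−82.6371)/(245.3400−139.2000) = 1.4112. V = [p*·232.4170 + (1−p*)·82.6371]/1.2 = 150.7112. B = V − Δ·S = -94.8295.
Check: Δ(0,0)·S0 + B(0,0) = 150.7112 = V0.

(0,0): Delta=1.4112 Bond=-94.8295
(1,0): Delta=1.7810 Bond=-165.2743
(1,1): Delta=1.3010 Bond=-86.7690
(2,0): Delta=0.0000 Bond=0.0000
(2,1): Delta=2.3115 Bond=-302.4519
(2,2): Delta=1.0000 Bond=0.0000
V0=150.7112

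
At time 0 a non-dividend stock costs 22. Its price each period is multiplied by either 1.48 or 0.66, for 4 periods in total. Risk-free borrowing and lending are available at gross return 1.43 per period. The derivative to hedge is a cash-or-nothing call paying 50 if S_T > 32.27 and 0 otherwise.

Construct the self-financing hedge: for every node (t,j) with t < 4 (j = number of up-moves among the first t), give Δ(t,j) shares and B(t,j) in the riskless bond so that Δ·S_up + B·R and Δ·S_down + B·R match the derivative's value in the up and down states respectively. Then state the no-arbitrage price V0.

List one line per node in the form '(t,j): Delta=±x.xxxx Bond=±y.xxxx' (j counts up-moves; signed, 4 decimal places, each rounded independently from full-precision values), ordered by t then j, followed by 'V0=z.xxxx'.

The replicating-portfolio and risk-neutral prices coincide; use p* = (1.43−0.66)/(1.48−0.66) = 0.9390 for the latter.
Payoff layer (t=4): V(4,0)=0.0000, V(4,1)=0.0000, V(4,2)=0.0000, V(4,3)=50.0000, V(4,4)=50.0000
  t=3,j=0: stock 6.3249 → up 9.3609 (V=0.0000), down 4.1744 (V=0.0000). Price 0.0000; hedge Δ=0.0000, bond B=0.0000.
  t=3,j=1: stock 14.1831 → up 20.9910 (V=0.0000), down 9.3609 (V=0.0000). Price 0.0000; hedge Δ=0.0000, bond B=0.0000.
  t=3,j=2: stock 31.8046 → up 47.0708 (V=50.0000), down 20.9910 (V=0.0000). Price 32.8330; hedge Δ=1.9172, bond B=-28.1426.
  t=3,j=3: stock 71.3194 → up 105.5527 (V=50.0000), down 47.0708 (V=50.0000). Price 34.9650; hedge Δ=0.0000, bond B=34.9650.
  t=2,j=0: stock 9.5832 → up 14.1831 (V=0.0000), down 6.3249 (V=0.0000). Price 0.0000; hedge Δ=0.0000, bond B=0.0000.
  t=2,j=1: stock 21.4896 → up 31.8046 (V=32.8330), down 14.1831 (V=0.0000). Price 21.5601; hedge Δ=1.8632, bond B=-18.4801.
  t=2,j=2: stock 48.1888 → up 71.3194 (V=34.9650), down 31.8046 (V=32.8330). Price 24.3602; hedge Δ=0.0540, bond B=21.7601.
  t=1,j=0: stock 14.5200 → up 21.4896 (V=21.5601), down 9.5832 (V=0.0000). Price 14.1577; hedge Δ=1.8108, bond B=-12.1352.
  t=1,j=1: stock 32.5600 → up 48.1888 (V=24.3602), down 21.4896 (V=21.5601). Price 16.9157; hedge Δ=0.1049, bond B=13.5010.
  t=0,j=0: stock 22.0000 → up 32.5600 (V=16.9157), down 14.5200 (V=14.1577). Price 11.7115; hedge Δ=0.1529, bond B=8.3481.
Each (Δ,B) replicates both successor values, so the strategy is self-financing and V0 is arbitrage-free.

(0,0): Delta=0.1529 Bond=8.3481
(1,0): Delta=1.8108 Bond=-12.1352
(1,1): Delta=0.1049 Bond=13.5010
(2,0): Delta=0.0000 Bond=0.0000
(2,1): Delta=1.8632 Bond=-18.4801
(2,2): Delta=0.0540 Bond=21.7601
(3,0): Delta=0.0000 Bond=0.0000
(3,1): Delta=0.0000 Bond=0.0000
(3,2): Delta=1.9172 Bond=-28.1426
(3,3): Delta=0.0000 Bond=34.9650
V0=11.7115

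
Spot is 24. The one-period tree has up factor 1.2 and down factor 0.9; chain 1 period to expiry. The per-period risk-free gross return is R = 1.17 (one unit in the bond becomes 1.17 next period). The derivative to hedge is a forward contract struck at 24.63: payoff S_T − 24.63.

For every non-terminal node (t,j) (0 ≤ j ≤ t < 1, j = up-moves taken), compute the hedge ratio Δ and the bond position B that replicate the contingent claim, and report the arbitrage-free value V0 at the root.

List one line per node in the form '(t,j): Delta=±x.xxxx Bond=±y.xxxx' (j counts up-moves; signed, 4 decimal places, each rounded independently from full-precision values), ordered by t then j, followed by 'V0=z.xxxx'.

(0,0): Delta=1.0000 Bond=-21.0513
V0=2.9487

The replicating-portfolio and risk-neutral prices coincide; use p* = (1.17−0.9)/(1.2−0.9) = 0.9000 for the latter.
At expiry t=1: V(1,0)=-3.0300, V(1,1)=4.1700
  t=0,j=0: stock 24.0000 → up 28.8000 (V=4.1700), down 21.6000 (V=-3.0300). Price 2.9487; hedge Δ=1.0000, bond B=-21.0513.
Self-financing check: at every node Δ·S+B equals the discounted successor values.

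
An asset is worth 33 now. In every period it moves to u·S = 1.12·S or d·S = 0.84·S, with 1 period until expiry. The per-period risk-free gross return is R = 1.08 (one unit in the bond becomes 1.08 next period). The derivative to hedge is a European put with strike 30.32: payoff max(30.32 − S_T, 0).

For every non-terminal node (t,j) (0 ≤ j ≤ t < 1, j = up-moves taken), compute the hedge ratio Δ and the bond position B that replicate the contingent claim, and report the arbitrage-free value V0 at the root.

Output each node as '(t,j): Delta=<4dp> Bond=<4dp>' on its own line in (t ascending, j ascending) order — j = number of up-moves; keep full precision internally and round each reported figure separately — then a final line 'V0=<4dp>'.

Risk-neutral probability p* = (R−d)/(u−d) = (1.08−0.84)/(1.12−0.84) = 0.8571.
Terminal values V(1,·): V(1,0)=2.6000, V(1,1)=0.0000
  t=0,j=0: stock 33.0000 → up 36.9600 (V=0.0000), down 27.7200 (V=2.6000). Price 0.3439; hedge Δ=-0.2814, bond B=9.6296.
Root portfolio cost Δ·33+B reproduces V0=0.3439.

(0,0): Delta=-0.2814 Bond=9.6296
V0=0.3439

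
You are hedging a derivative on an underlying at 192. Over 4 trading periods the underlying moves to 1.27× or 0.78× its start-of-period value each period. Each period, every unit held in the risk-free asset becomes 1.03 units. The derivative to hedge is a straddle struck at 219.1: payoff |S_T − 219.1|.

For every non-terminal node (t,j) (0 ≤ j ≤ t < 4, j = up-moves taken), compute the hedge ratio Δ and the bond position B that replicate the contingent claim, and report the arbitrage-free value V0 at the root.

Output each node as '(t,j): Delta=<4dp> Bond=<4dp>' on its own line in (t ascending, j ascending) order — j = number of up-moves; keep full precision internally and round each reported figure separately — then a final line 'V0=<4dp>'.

Under the risk-neutral measure, an up-move has probability p* = (R−d)/(u−d) = 0.5102 and values discount at R = 1.03.
At expiry t=4: V(4,0)=148.0311, V(4,1)=103.3852, V(4,2)=30.6926, V(4,3)=87.6658, V(4,4)=280.3777
(3,0): S=91.1140. Δ = (V_up−V_dn)/(S_up−S_dn) = (103.3852−148.0311)/(115.7148−71.0689) = -1.0000. V = [p*·103.3852 + (1−p*)·148.0311]/1.03 = 121.6045. B = V − Δ·S = 212.7184.
(3,1): S=148.3523. Δ = (V_up−V_dn)/(S_up−S_dn) = (30.6926−103.3852)/(188.4074−115.7148) = -1.0000. V = [p*·30.6926 + (1−p*)·103.3852]/1.03 = 64.3662. B = V − Δ·S = 212.7184.
(3,2): S=241.5479. Δ = (V_up−V_dn)/(S_up−S_dn) = (87.6658−30.6926)/(306.7658−188.4074) = 0.4814. V = [p*·87.6658 + (1−p*)·30.6926]/1.03 = 58.0200. B = V − Δ·S = -58.2518.
(3,3): S=393.2895. Δ = (V_up−V_dn)/(S_up−S_dn) = (280.3777−87.6658)/(499.4777−306.7658) = 1.0000. V = [p*·280.3777 + (1−p*)·87.6658]/1.03 = 180.5711. B = V − Δ·S = -212.7184.
(2,0): S=116.8128. Δ = (V_up−V_dn)/(S_up−S_dn) = (64.3662−121.6045)/(148.3523−91.1140) = -1.0000. V = [p*·64.3662 + (1−p*)·121.6045]/1.03 = 89.7100. B = V − Δ·S = 206.5228.
(2,1): S=190.1952. Δ = (V_up−V_dn)/(S_up−S_dn) = (58.0200−64.3662)/(241.5479−148.3523) = -0.0681. V = [p*·58.0200 + (1−p*)·64.3662]/1.03 = 59.3479. B = V − Δ·S = 72.2993.
(2,2): S=309.6768. Δ = (V_up−V_dn)/(S_up−S_dn) = (180.5711−58.0200)/(393.2895−241.5479) = 0.8076. V = [p*·180.5711 + (1−p*)·58.0200]/1.03 = 117.0350. B = V − Δ·S = -133.0693.
(1,0): S=149.7600. Δ = (V_up−V_dn)/(S_up−S_dn) = (59.3479−89.7100)/(190.1952−116.8128) = -0.4138. V = [p*·59.3479 + (1−p*)·89.7100]/1.03 = 72.0574. B = V − Δ·S = 134.0208.
(1,1): S=243.8400. Δ = (V_up−V_dn)/(S_up−S_dn) = (117.0350−59.3479)/(309.6768−190.1952) = 0.4828. V = [p*·117.0350 + (1−p*)·59.3479]/1.03 = 86.1943. B = V − Δ·S = -31.5345.
(0,0): S=192.0000. Δ = (V_up−V_dn)/(S_up−S_dn) = (86.1943−72.0574)/(243.8400−149.7600) = 0.1503. V = [p*·86.1943 + (1−p*)·72.0574]/1.03 = 76.9612. B = V − Δ·S = 48.1105.
Self-financing check: at every node Δ·S+B equals the discounted successor values.

(0,0): Delta=0.1503 Bond=48.1105
(1,0): Delta=-0.4138 Bond=134.0208
(1,1): Delta=0.4828 Bond=-31.5345
(2,0): Delta=-1.0000 Bond=206.5228
(2,1): Delta=-0.0681 Bond=72.2993
(2,2): Delta=0.8076 Bond=-133.0693
(3,0): Delta=-1.0000 Bond=212.7184
(3,1): Delta=-1.0000 Bond=212.7184
(3,2): Delta=0.4814 Bond=-58.2518
(3,3): Delta=1.0000 Bond=-212.7184
V0=76.9612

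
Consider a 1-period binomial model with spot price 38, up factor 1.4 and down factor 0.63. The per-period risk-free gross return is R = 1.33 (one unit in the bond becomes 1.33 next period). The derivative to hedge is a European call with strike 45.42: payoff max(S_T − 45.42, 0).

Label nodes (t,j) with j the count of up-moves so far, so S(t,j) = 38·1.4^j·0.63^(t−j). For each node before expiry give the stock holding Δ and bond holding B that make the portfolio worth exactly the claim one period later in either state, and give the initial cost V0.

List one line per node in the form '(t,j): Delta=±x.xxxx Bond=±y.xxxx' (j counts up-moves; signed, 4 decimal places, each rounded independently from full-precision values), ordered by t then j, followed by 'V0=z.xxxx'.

Under the risk-neutral measure, an up-move has probability p* = (R−d)/(u−d) = 0.9091 and values discount at R = 1.33.
At expiry t=1: V(1,0)=0.0000, V(1,1)=7.7800
  t=0,j=0: stock 38.0000 → up 53.2000 (V=7.7800), down 23.9400 (V=0.0000). Price 5.3178; hedge Δ=0.2659, bond B=-4.7861.
Check: Δ(0,0)·S0 + B(0,0) = 5.3178 = V0.

(0,0): Delta=0.2659 Bond=-4.7861
V0=5.3178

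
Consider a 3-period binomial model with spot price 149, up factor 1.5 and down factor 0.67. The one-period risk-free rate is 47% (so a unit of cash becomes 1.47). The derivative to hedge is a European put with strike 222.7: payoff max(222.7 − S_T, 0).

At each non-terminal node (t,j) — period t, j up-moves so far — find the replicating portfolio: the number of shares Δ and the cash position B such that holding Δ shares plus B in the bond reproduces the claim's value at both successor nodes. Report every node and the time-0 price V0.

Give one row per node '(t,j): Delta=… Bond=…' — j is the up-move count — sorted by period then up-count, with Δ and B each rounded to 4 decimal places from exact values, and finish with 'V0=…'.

Since d<R<u, set p* = (R−d)/(u−d) = 0.9639; price each node as the discounted p*-expectation of its children.
Terminal values V(3,·): V(3,0)=177.8863, V(3,1)=122.3708, V(3,2)=0.0000, V(3,3)=0.0000
(2,0): S=66.8861. Δ = (V_up−V_dn)/(S_up−S_dn) = (122.3708−177.8863)/(100.3292−44.8137) = -1.0000. V = [p*·122.3708 + (1−p*)·177.8863]/1.47 = 84.6105. B = V − Δ·S = 151.4966.
(2,1): S=149.7450. Δ = (V_up−V_dn)/(S_up−S_dn) = (0.0000−122.3708)/(224.6175−100.3292) = -0.9846. V = [p*·0.0000 + (1−p*)·122.3708]/1.47 = 3.0089. B = V − Δ·S = 150.4436.
(2,2): S=335.2500. Δ = (V_up−V_dn)/(S_up−S_dn) = (0.0000−0.0000)/(502.8750−224.6175) = 0.0000. V = [p*·0.0000 + (1−p*)·0.0000]/1.47 = 0.0000. B = V − Δ·S = 0.0000.
(1,0): S=99.8300. Δ = (V_up−V_dn)/(S_up−S_dn) = (3.0089−84.6105)/(149.7450−66.8861) = -0.9848. V = [p*·3.0089 + (1−p*)·84.6105]/1.47 = 4.0533. B = V − Δ·S = 102.3685.
(1,1): S=223.5000. Δ = (V_up−V_dn)/(S_up−S_dn) = (0.0000−3.0089)/(335.2500−149.7450) = -0.0162. V = [p*·0.0000 + (1−p*)·3.0089]/1.47 = 0.0740. B = V − Δ·S = 3.6991.
(0,0): S=149.0000. Δ = (V_up−V_dn)/(S_up−S_dn) = (0.0740−4.0533)/(223.5000−99.8300) = -0.0322. V = [p*·0.0740 + (1−p*)·4.0533]/1.47 = 0.1482. B = V − Δ·S = 4.9425.
Root portfolio cost Δ·149+B reproduces V0=0.1482.

(0,0): Delta=-0.0322 Bond=4.9425
(1,0): Delta=-0.9848 Bond=102.3685
(1,1): Delta=-0.0162 Bond=3.6991
(2,0): Delta=-1.0000 Bond=151.4966
(2,1): Delta=-0.9846 Bond=150.4436
(2,2): Delta=0.0000 Bond=0.0000
V0=0.1482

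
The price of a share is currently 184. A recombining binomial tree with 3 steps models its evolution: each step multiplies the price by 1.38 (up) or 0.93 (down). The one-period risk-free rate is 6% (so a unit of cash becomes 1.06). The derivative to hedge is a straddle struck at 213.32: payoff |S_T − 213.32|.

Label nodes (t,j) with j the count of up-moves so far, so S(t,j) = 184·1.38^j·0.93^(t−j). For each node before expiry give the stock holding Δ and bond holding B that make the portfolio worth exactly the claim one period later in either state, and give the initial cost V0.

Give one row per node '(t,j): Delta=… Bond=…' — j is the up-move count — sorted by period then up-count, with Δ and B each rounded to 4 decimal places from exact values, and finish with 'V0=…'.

Under the risk-neutral measure, an up-move has probability p* = (R−d)/(u−d) = 0.2889 and values discount at R = 1.06.
Terminal payoffs: V(3,0)=65.3183, V(3,1)=6.2954, V(3,2)=112.5609, V(3,3)=270.2452
Node (2,0) S=159.1416: V=(p*·6.2954+(1−p*)·65.3183)/1.06=45.5351; Δ=(6.2954−65.3183)/(219.6154−148.0017)=-0.8242; B=V−Δ·S=176.6972
Node (2,1) S=236.1456: V=(p*·112.5609+(1−p*)·6.2954)/1.06=34.9003; Δ=(112.5609−6.2954)/(325.8809−219.6154)=1.0000; B=V−Δ·S=-201.2453
Node (2,2) S=350.4096: V=(p*·270.2452+(1−p*)·112.5609)/1.06=149.1643; Δ=(270.2452−112.5609)/(483.5652−325.8809)=1.0000; B=V−Δ·S=-201.2453
Node (1,0) S=171.1200: V=(p*·34.9003+(1−p*)·45.5351)/1.06=40.0593; Δ=(34.9003−45.5351)/(236.1456−159.1416)=-0.1381; B=V−Δ·S=63.6922
Node (1,1) S=253.9200: V=(p*·149.1643+(1−p*)·34.9003)/1.06=64.0660; Δ=(149.1643−34.9003)/(350.4096−236.1456)=1.0000; B=V−Δ·S=-189.8540
Node (0,0) S=184.0000: V=(p*·64.0660+(1−p*)·40.0593)/1.06=44.3345; Δ=(64.0660−40.0593)/(253.9200−171.1200)=0.2899; B=V−Δ·S=-9.0136
Check: Δ(0,0)·S0 + B(0,0) = 44.3345 = V0.

(0,0): Delta=0.2899 Bond=-9.0136
(1,0): Delta=-0.1381 Bond=63.6922
(1,1): Delta=1.0000 Bond=-189.8540
(2,0): Delta=-0.8242 Bond=176.6972
(2,1): Delta=1.0000 Bond=-201.2453
(2,2): Delta=1.0000 Bond=-201.2453
V0=44.3345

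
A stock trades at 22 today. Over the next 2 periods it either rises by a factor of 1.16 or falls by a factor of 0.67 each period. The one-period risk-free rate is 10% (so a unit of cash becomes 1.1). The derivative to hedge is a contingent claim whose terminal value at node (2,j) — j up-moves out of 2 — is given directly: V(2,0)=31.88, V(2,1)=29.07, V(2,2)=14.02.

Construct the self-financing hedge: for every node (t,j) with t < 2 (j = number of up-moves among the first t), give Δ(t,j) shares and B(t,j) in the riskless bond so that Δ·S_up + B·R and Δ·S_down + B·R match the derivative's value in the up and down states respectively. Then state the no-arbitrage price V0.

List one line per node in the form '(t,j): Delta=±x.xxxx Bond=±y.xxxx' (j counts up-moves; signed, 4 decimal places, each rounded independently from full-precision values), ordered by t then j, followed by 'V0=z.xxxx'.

(0,0): Delta=-1.1428 Bond=39.6226
(1,0): Delta=-0.3891 Bond=32.4748
(1,1): Delta=-1.2035 Bond=45.1351
V0=14.4811

Under the risk-neutral measure, an up-move has probability p* = (R−d)/(u−d) = 0.8776 and values discount at R = 1.1.
Terminal payoffs: V(2,0)=31.8800, V(2,1)=29.0700, V(2,2)=14.0200
Node (1,0) S=14.7400: V=(p*·29.0700+(1−p*)·31.8800)/1.1=26.7401; Δ=(29.0700−31.8800)/(17.0984−9.8758)=-0.3891; B=V−Δ·S=32.4748
Node (1,1) S=25.5200: V=(p*·14.0200+(1−p*)·29.0700)/1.1=14.4208; Δ=(14.0200−29.0700)/(29.6032−17.0984)=-1.2035; B=V−Δ·S=45.1351
Node (0,0) S=22.0000: V=(p*·14.4208+(1−p*)·26.7401)/1.1=14.4811; Δ=(14.4208−26.7401)/(25.5200−14.7400)=-1.1428; B=V−Δ·S=39.6226
Check: Δ(0,0)·S0 + B(0,0) = 14.4811 = V0.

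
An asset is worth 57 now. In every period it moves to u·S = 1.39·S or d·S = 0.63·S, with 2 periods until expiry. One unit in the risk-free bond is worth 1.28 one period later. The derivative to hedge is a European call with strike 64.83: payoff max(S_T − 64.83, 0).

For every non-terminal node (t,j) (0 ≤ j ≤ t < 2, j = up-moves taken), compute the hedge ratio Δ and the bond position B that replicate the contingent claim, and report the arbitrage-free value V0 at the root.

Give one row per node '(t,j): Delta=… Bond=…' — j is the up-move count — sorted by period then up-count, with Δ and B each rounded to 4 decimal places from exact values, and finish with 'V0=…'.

No-arbitrage ⇒ martingale measure with p* = (R−d)/(u−d) = 0.8553.
Payoff layer (t=2): V(2,0)=0.0000, V(2,1)=0.0000, V(2,2)=45.2997
Node (1,0) S=35.9100: V=(p*·0.0000+(1−p*)·0.0000)/1.28=0.0000; Δ=(0.0000−0.0000)/(49.9149−22.6233)=0.0000; B=V−Δ·S=0.0000
Node (1,1) S=79.2300: V=(p*·45.2997+(1−p*)·0.0000)/1.28=30.2681; Δ=(45.2997−0.0000)/(110.1297−49.9149)=0.7523; B=V−Δ·S=-29.3368
Node (0,0) S=57.0000: V=(p*·30.2681+(1−p*)·0.0000)/1.28=20.2244; Δ=(30.2681−0.0000)/(79.2300−35.9100)=0.6987; B=V−Δ·S=-19.6021
Self-financing check: at every node Δ·S+B equals the discounted successor values.

(0,0): Delta=0.6987 Bond=-19.6021
(1,0): Delta=0.0000 Bond=0.0000
(1,1): Delta=0.7523 Bond=-29.3368
V0=20.2244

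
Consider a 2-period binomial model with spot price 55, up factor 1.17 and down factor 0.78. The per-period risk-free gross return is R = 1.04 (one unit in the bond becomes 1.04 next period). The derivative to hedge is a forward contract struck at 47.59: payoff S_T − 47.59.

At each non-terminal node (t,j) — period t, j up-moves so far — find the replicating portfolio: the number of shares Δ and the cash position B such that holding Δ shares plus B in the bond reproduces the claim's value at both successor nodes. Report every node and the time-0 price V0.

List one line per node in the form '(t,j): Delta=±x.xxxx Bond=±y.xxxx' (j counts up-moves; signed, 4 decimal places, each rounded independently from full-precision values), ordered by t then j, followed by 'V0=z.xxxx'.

Risk-neutral probability p* = (R−d)/(u−d) = (1.04−0.78)/(1.17−0.78) = 0.6667.
At expiry t=2: V(2,0)=-14.1280, V(2,1)=2.6030, V(2,2)=27.6995
  t=1,j=0: stock 42.9000 → up 50.1930 (V=2.6030), down 33.4620 (V=-14.1280). Price -2.8596; hedge Δ=1.0000, bond B=-45.7596.
  t=1,j=1: stock 64.3500 → up 75.2895 (V=27.6995), down 50.1930 (V=2.6030). Price 18.5904; hedge Δ=1.0000, bond B=-45.7596.
  t=0,j=0: stock 55.0000 → up 64.3500 (V=18.5904), down 42.9000 (V=-2.8596). Price 11.0004; hedge Δ=1.0000, bond B=-43.9996.
Check: Δ(0,0)·S0 + B(0,0) = 11.0004 = V0.

(0,0): Delta=1.0000 Bond=-43.9996
(1,0): Delta=1.0000 Bond=-45.7596
(1,1): Delta=1.0000 Bond=-45.7596
V0=11.0004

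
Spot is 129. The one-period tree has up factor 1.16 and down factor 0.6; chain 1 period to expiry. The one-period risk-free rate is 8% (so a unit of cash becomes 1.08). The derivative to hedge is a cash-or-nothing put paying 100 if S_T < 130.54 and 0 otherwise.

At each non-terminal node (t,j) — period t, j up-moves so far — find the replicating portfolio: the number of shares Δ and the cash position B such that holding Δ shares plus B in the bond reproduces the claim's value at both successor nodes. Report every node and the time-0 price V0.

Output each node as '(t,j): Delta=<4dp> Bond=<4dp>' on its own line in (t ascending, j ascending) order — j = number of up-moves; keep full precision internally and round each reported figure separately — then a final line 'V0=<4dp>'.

Since d<R<u, set p* = (R−d)/(u−d) = 0.8571; price each node as the discounted p*-expectation of its children.
Terminal values V(1,·): V(1,0)=100.0000, V(1,1)=0.0000
  t=0,j=0: stock 129.0000 → up 149.6400 (V=0.0000), down 77.4000 (V=100.0000). Price 13.2275; hedge Δ=-1.3843, bond B=191.7989.
Root portfolio cost Δ·129+B reproduces V0=13.2275.

(0,0): Delta=-1.3843 Bond=191.7989
V0=13.2275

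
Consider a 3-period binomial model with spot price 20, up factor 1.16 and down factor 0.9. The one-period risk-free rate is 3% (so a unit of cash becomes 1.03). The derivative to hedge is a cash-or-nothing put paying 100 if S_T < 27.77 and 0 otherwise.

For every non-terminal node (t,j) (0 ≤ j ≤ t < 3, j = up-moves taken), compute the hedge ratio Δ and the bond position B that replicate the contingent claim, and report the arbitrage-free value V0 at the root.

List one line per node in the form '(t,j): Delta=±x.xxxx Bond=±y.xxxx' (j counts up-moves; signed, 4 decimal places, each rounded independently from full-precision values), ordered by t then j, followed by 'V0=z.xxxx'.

No-arbitrage ⇒ martingale measure with p* = (R−d)/(u−d) = 0.5000.
Terminal payoffs: V(3,0)=100.0000, V(3,1)=100.0000, V(3,2)=100.0000, V(3,3)=0.0000
Node (2,0) S=16.2000: V=(p*·100.0000+(1−p*)·100.0000)/1.03=97.0874; Δ=(100.0000−100.0000)/(18.7920−14.5800)=0.0000; B=V−Δ·S=97.0874
Node (2,1) S=20.8800: V=(p*·100.0000+(1−p*)·100.0000)/1.03=97.0874; Δ=(100.0000−100.0000)/(24.2208−18.7920)=0.0000; B=V−Δ·S=97.0874
Node (2,2) S=26.9120: V=(p*·0.0000+(1−p*)·100.0000)/1.03=48.5437; Δ=(0.0000−100.0000)/(31.2179−24.2208)=-14.2916; B=V−Δ·S=433.1591
Node (1,0) S=18.0000: V=(p*·97.0874+(1−p*)·97.0874)/1.03=94.2596; Δ=(97.0874−97.0874)/(20.8800−16.2000)=0.0000; B=V−Δ·S=94.2596
Node (1,1) S=23.2000: V=(p*·48.5437+(1−p*)·97.0874)/1.03=70.6947; Δ=(48.5437−97.0874)/(26.9120−20.8800)=-8.0477; B=V−Δ·S=257.4012
Node (0,0) S=20.0000: V=(p*·70.6947+(1−p*)·94.2596)/1.03=80.0749; Δ=(70.6947−94.2596)/(23.2000−18.0000)=-4.5317; B=V−Δ·S=170.7091
Check: Δ(0,0)·S0 + B(0,0) = 80.0749 = V0.

(0,0): Delta=-4.5317 Bond=170.7091
(1,0): Delta=0.0000 Bond=94.2596
(1,1): Delta=-8.0477 Bond=257.4012
(2,0): Delta=0.0000 Bond=97.0874
(2,1): Delta=0.0000 Bond=97.0874
(2,2): Delta=-14.2916 Bond=433.1591
V0=80.0749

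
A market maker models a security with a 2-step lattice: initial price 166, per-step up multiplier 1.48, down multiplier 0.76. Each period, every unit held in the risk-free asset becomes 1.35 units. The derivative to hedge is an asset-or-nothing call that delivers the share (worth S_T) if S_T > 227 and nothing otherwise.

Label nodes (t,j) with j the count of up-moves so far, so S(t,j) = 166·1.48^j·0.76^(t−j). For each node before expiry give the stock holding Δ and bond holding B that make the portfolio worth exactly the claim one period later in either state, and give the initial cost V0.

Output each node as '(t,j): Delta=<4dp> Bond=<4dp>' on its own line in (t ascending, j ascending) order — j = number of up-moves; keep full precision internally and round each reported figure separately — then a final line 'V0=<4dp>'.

(0,0): Delta=1.8466 Bond=-172.5697
(1,0): Delta=0.0000 Bond=0.0000
(1,1): Delta=2.0556 Bond=-284.3013
V0=133.9686

Risk-neutral probability p* = (R−d)/(u−d) = (1.35−0.76)/(1.48−0.76) = 0.8194.
Payoff layer (t=2): V(2,0)=0.0000, V(2,1)=0.0000, V(2,2)=363.6064
Node (1,0) S=126.1600: V=(p*·0.0000+(1−p*)·0.0000)/1.35=0.0000; Δ=(0.0000−0.0000)/(186.7168−95.8816)=0.0000; B=V−Δ·S=0.0000
Node (1,1) S=245.6800: V=(p*·363.6064+(1−p*)·0.0000)/1.35=220.7076; Δ=(363.6064−0.0000)/(363.6064−186.7168)=2.0556; B=V−Δ·S=-284.3013
Node (0,0) S=166.0000: V=(p*·220.7076+(1−p*)·0.0000)/1.35=133.9686; Δ=(220.7076−0.0000)/(245.6800−126.1600)=1.8466; B=V−Δ·S=-172.5697
Check: Δ(0,0)·S0 + B(0,0) = 133.9686 = V0.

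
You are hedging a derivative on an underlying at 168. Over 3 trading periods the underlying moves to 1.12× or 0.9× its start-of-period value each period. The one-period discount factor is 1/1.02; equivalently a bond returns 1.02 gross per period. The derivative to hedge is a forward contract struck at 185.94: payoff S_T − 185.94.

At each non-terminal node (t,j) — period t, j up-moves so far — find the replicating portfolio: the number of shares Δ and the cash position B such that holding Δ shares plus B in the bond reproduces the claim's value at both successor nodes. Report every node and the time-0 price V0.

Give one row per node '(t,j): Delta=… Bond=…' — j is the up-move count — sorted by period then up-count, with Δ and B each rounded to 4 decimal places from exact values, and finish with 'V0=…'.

(0,0): Delta=1.0000 Bond=-175.2154
(1,0): Delta=1.0000 Bond=-178.7197
(1,1): Delta=1.0000 Bond=-178.7197
(2,0): Delta=1.0000 Bond=-182.2941
(2,1): Delta=1.0000 Bond=-182.2941
(2,2): Delta=1.0000 Bond=-182.2941
V0=-7.2154

Since d<R<u, set p* = (R−d)/(u−d) = 0.5455; price each node as the discounted p*-expectation of its children.
Terminal payoffs: V(3,0)=-63.4680, V(3,1)=-33.5304, V(3,2)=3.7253, V(3,3)=50.0879
  t=2,j=0: stock 136.0800 → up 152.4096 (V=-33.5304), down 122.4720 (V=-63.4680). Price -46.2141; hedge Δ=1.0000, bond B=-182.2941.
  t=2,j=1: stock 169.3440 → up 189.6653 (V=3.7253), down 152.4096 (V=-33.5304). Price -12.9501; hedge Δ=1.0000, bond B=-182.2941.
  t=2,j=2: stock 210.7392 → up 236.0279 (V=50.0879), down 189.6653 (V=3.7253). Price 28.4451; hedge Δ=1.0000, bond B=-182.2941.
  t=1,j=0: stock 151.2000 → up 169.3440 (V=-12.9501), down 136.0800 (V=-46.2141). Price -27.5197; hedge Δ=1.0000, bond B=-178.7197.
  t=1,j=1: stock 188.1600 → up 210.7392 (V=28.4451), down 169.3440 (V=-12.9501). Price 9.4403; hedge Δ=1.0000, bond B=-178.7197.
  t=0,j=0: stock 168.0000 → up 188.1600 (V=9.4403), down 151.2000 (V=-27.5197). Price -7.2154; hedge Δ=1.0000, bond B=-175.2154.
Check: Δ(0,0)·S0 + B(0,0) = -7.2154 = V0.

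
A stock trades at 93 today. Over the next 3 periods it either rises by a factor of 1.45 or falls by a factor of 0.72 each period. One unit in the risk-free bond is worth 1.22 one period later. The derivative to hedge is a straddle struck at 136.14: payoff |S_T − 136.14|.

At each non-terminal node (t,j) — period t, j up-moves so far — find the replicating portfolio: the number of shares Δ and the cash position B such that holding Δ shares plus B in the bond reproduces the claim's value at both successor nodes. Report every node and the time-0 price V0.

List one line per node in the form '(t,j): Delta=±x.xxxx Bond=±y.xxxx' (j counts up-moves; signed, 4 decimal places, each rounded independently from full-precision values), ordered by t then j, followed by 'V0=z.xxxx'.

Risk-neutral probability p* = (R−d)/(u−d) = (1.22−0.72)/(1.45−0.72) = 0.6849.
Terminal payoffs: V(3,0)=101.4279, V(3,1)=66.2338, V(3,2)=4.6434, V(3,3)=147.3821
(2,0): S=48.2112. Δ = (V_up−V_dn)/(S_up−S_dn) = (66.2338−101.4279)/(69.9062−34.7121) = -1.0000. V = [p*·66.2338 + (1−p*)·101.4279]/1.22 = 63.3790. B = V − Δ·S = 111.5902.
(2,1): S=97.0920. Δ = (V_up−V_dn)/(S_up−S_dn) = (4.6434−66.2338)/(140.7834−69.9062) = -0.8690. V = [p*·4.6434 + (1−p*)·66.2338]/1.22 = 19.7120. B = V − Δ·S = 104.0823.
(2,2): S=195.5325. Δ = (V_up−V_dn)/(S_up−S_dn) = (147.3821−4.6434)/(283.5221−140.7834) = 1.0000. V = [p*·147.3821 + (1−p*)·4.6434]/1.22 = 83.9423. B = V − Δ·S = -111.5902.
(1,0): S=66.9600. Δ = (V_up−V_dn)/(S_up−S_dn) = (19.7120−63.3790)/(97.0920−48.2112) = -0.8933. V = [p*·19.7120 + (1−p*)·63.3790]/1.22 = 27.4345. B = V − Δ·S = 87.2523.
(1,1): S=134.8500. Δ = (V_up−V_dn)/(S_up−S_dn) = (83.9423−19.7120)/(195.5325−97.0920) = 0.6525. V = [p*·83.9423 + (1−p*)·19.7120]/1.22 = 52.2175. B = V − Δ·S = -35.7693.
(0,0): S=93.0000. Δ = (V_up−V_dn)/(S_up−S_dn) = (52.2175−27.4345)/(134.8500−66.9600) = 0.3650. V = [p*·52.2175 + (1−p*)·27.4345]/1.22 = 36.4009. B = V − Δ·S = 2.4516.
Root portfolio cost Δ·93+B reproduces V0=36.4009.

(0,0): Delta=0.3650 Bond=2.4516
(1,0): Delta=-0.8933 Bond=87.2523
(1,1): Delta=0.6525 Bond=-35.7693
(2,0): Delta=-1.0000 Bond=111.5902
(2,1): Delta=-0.8690 Bond=104.0823
(2,2): Delta=1.0000 Bond=-111.5902
V0=36.4009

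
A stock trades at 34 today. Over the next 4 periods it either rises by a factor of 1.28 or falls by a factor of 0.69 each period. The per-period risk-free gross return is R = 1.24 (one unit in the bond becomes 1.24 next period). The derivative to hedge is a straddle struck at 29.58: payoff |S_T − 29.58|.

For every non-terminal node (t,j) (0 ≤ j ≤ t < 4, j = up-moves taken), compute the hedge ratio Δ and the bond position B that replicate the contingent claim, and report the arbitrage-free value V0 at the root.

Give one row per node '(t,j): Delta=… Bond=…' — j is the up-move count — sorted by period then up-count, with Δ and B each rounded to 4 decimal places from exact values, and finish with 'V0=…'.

(0,0): Delta=0.9634 Bond=-11.1900
(1,0): Delta=0.6022 Bond=-5.4010
(1,1): Delta=0.9776 Bond=-14.4919
(2,0): Delta=-1.0000 Bond=19.2378
(2,1): Delta=0.6650 Bond=-8.5834
(2,2): Delta=0.9898 Bond=-18.6526
(3,0): Delta=-1.0000 Bond=23.8548
(3,1): Delta=-1.0000 Bond=23.8548
(3,2): Delta=0.7303 Bond=-13.1524
(3,3): Delta=1.0000 Bond=-23.8548
V0=21.5659

Risk-neutral probability p* = (R−d)/(u−d) = (1.24−0.69)/(1.28−0.69) = 0.9322.
Payoff layer (t=4): V(4,0)=21.8732, V(4,1)=15.2833, V(4,2)=3.0586, V(4,3)=19.6192, V(4,4)=61.6881
(3,0): S=11.1693. Δ = (V_up−V_dn)/(S_up−S_dn) = (15.2833−21.8732)/(14.2967−7.7068) = -1.0000. V = [p*·15.2833 + (1−p*)·21.8732]/1.24 = 12.6855. B = V − Δ·S = 23.8548.
(3,1): S=20.7199. Δ = (V_up−V_dn)/(S_up−S_dn) = (3.0586−15.2833)/(26.5214−14.2967) = -1.0000. V = [p*·3.0586 + (1−p*)·15.2833]/1.24 = 3.1350. B = V − Δ·S = 23.8548.
(3,2): S=38.4369. Δ = (V_up−V_dn)/(S_up−S_dn) = (19.6192−3.0586)/(49.1992−26.5214) = 0.7303. V = [p*·19.6192 + (1−p*)·3.0586]/1.24 = 14.9165. B = V − Δ·S = -13.1524.
(3,3): S=71.3032. Δ = (V_up−V_dn)/(S_up−S_dn) = (61.6881−19.6192)/(91.2681−49.1992) = 1.0000. V = [p*·61.6881 + (1−p*)·19.6192]/1.24 = 47.4483. B = V − Δ·S = -23.8548.
(2,0): S=16.1874. Δ = (V_up−V_dn)/(S_up−S_dn) = (3.1350−12.6855)/(20.7199−11.1693) = -1.0000. V = [p*·3.1350 + (1−p*)·12.6855]/1.24 = 3.0504. B = V − Δ·S = 19.2378.
(2,1): S=30.0288. Δ = (V_up−V_dn)/(S_up−S_dn) = (14.9165−3.1350)/(38.4369−20.7199) = 0.6650. V = [p*·14.9165 + (1−p*)·3.1350]/1.24 = 11.3853. B = V − Δ·S = -8.5834.
(2,2): S=55.7056. Δ = (V_up−V_dn)/(S_up−S_dn) = (47.4483−14.9165)/(71.3032−38.4369) = 0.9898. V = [p*·47.4483 + (1−p*)·14.9165]/1.24 = 36.4861. B = V − Δ·S = -18.6526.
(1,0): S=23.4600. Δ = (V_up−V_dn)/(S_up−S_dn) = (11.3853−3.0504)/(30.0288−16.1874) = 0.6022. V = [p*·11.3853 + (1−p*)·3.0504]/1.24 = 8.7260. B = V − Δ·S = -5.4010.
(1,1): S=43.5200. Δ = (V_up−V_dn)/(S_up−S_dn) = (36.4861−11.3853)/(55.7056−30.0288) = 0.9776. V = [p*·36.4861 + (1−p*)·11.3853]/1.24 = 28.0519. B = V − Δ·S = -14.4919.
(0,0): S=34.0000. Δ = (V_up−V_dn)/(S_up−S_dn) = (28.0519−8.7260)/(43.5200−23.4600) = 0.9634. V = [p*·28.0519 + (1−p*)·8.7260]/1.24 = 21.5659. B = V − Δ·S = -11.1900.
The time-0 hedge costs 21.5659, which is the no-arbitrage price.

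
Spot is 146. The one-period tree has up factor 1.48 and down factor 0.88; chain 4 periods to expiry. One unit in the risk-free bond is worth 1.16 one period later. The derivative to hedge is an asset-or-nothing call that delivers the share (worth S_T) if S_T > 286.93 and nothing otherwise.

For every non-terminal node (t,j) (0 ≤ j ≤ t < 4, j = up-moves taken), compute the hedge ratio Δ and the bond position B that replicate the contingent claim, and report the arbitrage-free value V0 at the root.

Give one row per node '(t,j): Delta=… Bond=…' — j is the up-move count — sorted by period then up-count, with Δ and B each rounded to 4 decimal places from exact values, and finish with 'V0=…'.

No-arbitrage ⇒ martingale measure with p* = (R−d)/(u−d) = 0.4667.
Payoff layer (t=4): V(4,0)=0.0000, V(4,1)=0.0000, V(4,2)=0.0000, V(4,3)=416.5054, V(4,4)=700.4864
  t=3,j=0: stock 99.4949 → up 147.2525 (V=0.0000), down 87.5555 (V=0.0000). Price 0.0000; hedge Δ=0.0000, bond B=0.0000.
  t=3,j=1: stock 167.3324 → up 247.6519 (V=0.0000), down 147.2525 (V=0.0000). Price 0.0000; hedge Δ=0.0000, bond B=0.0000.
  t=3,j=2: stock 281.4226 → up 416.5054 (V=416.5054), down 247.6519 (V=0.0000). Price 167.5597; hedge Δ=2.4667, bond B=-526.6161.
  t=3,j=3: stock 473.3016 → up 700.4864 (V=700.4864), down 416.5054 (V=416.5054). Price 473.3016; hedge Δ=1.0000, bond B=0.0000.
  t=2,j=0: stock 113.0624 → up 167.3324 (V=0.0000), down 99.4949 (V=0.0000). Price 0.0000; hedge Δ=0.0000, bond B=0.0000.
  t=2,j=1: stock 190.1504 → up 281.4226 (V=167.5597), down 167.3324 (V=0.0000). Price 67.4091; hedge Δ=1.4687, bond B=-211.8570.
  t=2,j=2: stock 319.7984 → up 473.3016 (V=473.3016), down 281.4226 (V=167.5597). Price 267.4476; hedge Δ=1.5934, bond B=-242.1223.
  t=1,j=0: stock 128.4800 → up 190.1504 (V=67.4091), down 113.0624 (V=0.0000). Price 27.1186; hedge Δ=0.8744, bond B=-85.2298.
  t=1,j=1: stock 216.0800 → up 319.7984 (V=267.4476), down 190.1504 (V=67.4091). Price 138.5865; hedge Δ=1.5429, bond B=-194.8111.
  t=0,j=0: stock 146.0000 → up 216.0800 (V=138.5865), down 128.4800 (V=27.1186). Price 68.2215; hedge Δ=1.2725, bond B=-117.5584.
Self-financing check: at every node Δ·S+B equals the discounted successor values.

(0,0): Delta=1.2725 Bond=-117.5584
(1,0): Delta=0.8744 Bond=-85.2298
(1,1): Delta=1.5429 Bond=-194.8111
(2,0): Delta=0.0000 Bond=0.0000
(2,1): Delta=1.4687 Bond=-211.8570
(2,2): Delta=1.5934 Bond=-242.1223
(3,0): Delta=0.0000 Bond=0.0000
(3,1): Delta=0.0000 Bond=0.0000
(3,2): Delta=2.4667 Bond=-526.6161
(3,3): Delta=1.0000 Bond=0.0000
V0=68.2215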